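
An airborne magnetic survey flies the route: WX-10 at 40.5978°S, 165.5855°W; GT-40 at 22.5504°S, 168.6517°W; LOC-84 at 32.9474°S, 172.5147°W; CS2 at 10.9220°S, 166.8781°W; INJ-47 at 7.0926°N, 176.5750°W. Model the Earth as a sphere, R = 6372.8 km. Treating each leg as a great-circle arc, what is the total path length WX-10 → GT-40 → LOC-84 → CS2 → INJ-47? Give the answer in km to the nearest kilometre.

8035 km

WX-10→GT-40: c = 0.318211 rad, d = 2027.90 km
GT-40→LOC-84: c = 0.190973 rad, d = 1217.03 km
LOC-84→CS2: c = 0.394904 rad, d = 2516.64 km
CS2→INJ-47: c = 0.356694 rad, d = 2273.14 km
Total = 2027.90 + 1217.03 + 2516.64 + 2273.14 = 8034.70 km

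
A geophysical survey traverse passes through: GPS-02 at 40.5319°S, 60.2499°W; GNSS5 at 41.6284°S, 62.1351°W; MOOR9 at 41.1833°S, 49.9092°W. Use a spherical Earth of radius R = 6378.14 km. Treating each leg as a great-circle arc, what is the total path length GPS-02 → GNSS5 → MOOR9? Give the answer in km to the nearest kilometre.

1221 km

GPS-02→GNSS5: c = 0.031326 rad, d = 199.80 km
GNSS5→MOOR9: c = 0.160100 rad, d = 1021.14 km
Total = 199.80 + 1021.14 = 1220.94 km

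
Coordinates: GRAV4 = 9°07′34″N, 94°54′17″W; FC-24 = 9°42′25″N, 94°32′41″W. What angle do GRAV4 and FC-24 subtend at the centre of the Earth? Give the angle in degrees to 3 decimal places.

GRAV4: φ = +9.12611°, λ = -94.90472°
FC-24: φ = +9.70694°, λ = -94.54472°
Δφ = 0.5808°,  Δλ = 0.3600°
a = sin²(Δφ/2) + cos φ₁ cos φ₂ sin²(Δλ/2) = 0.000035
c = 2·arcsin(√a) = 0.011882 rad = 0.6808°

0.681°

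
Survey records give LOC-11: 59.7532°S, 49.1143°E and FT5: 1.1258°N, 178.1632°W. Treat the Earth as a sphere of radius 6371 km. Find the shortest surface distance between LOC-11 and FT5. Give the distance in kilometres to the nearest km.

12345 km

Δφ = 60.8790°,  Δλ = 132.7225°
a = sin²(Δφ/2) + cos φ₁ cos φ₂ sin²(Δλ/2) = 0.679329
c = 2·arcsin(√a) = 1.937627 rad = 111.0178°
d = R·c = 6371 × 1.937627 = 12344.6 km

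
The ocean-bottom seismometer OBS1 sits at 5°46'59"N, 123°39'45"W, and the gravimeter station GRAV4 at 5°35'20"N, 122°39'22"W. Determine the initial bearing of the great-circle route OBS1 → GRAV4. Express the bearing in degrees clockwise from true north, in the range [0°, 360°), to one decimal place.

100.9°

OBS1: φ = +5.78306°, λ = -123.66250°
GRAV4: φ = +5.58889°, λ = -122.65611°
Δλ = 1.0064°
y = sin Δλ · cos φ₂ = 0.017480
x = cos φ₁ sin φ₂ − sin φ₁ cos φ₂ cos Δλ = -0.003373
θ = atan2(y, x) = 100.9227° → 100.9227° (mod 360°)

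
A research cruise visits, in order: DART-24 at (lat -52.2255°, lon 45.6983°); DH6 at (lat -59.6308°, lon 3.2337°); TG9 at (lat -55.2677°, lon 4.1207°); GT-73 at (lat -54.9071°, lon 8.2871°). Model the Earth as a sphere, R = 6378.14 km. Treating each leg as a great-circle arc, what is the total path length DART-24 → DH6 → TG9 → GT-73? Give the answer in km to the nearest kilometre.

3477 km

DART-24→DH6: c = 0.426484 rad, d = 2720.17 km
DH6→TG9: c = 0.076603 rad, d = 488.58 km
TG9→GT-73: c = 0.042085 rad, d = 268.42 km
Total = 2720.17 + 488.58 + 268.42 = 3477.18 km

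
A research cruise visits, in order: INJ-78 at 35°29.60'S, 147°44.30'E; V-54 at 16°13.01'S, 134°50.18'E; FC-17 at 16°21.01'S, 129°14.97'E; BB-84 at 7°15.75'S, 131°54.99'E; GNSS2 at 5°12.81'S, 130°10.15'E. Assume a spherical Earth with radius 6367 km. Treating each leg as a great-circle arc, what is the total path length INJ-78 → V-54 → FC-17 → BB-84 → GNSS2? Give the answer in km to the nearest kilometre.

INJ-78: φ = -35.49333°, λ = +147.73833°
V-54: φ = -16.21683°, λ = +134.83633°
FC-17: φ = -16.35017°, λ = +129.24950°
BB-84: φ = -7.26250°, λ = +131.91650°
GNSS2: φ = -5.21350°, λ = +130.16917°
INJ-78→V-54: c = 0.391864 rad, d = 2495.00 km
V-54→FC-17: c = 0.093623 rad, d = 596.10 km
FC-17→BB-84: c = 0.165009 rad, d = 1050.61 km
BB-84→GNSS2: c = 0.046881 rad, d = 298.49 km
Total = 2495.00 + 596.10 + 1050.61 + 298.49 = 4440.20 km

4440 km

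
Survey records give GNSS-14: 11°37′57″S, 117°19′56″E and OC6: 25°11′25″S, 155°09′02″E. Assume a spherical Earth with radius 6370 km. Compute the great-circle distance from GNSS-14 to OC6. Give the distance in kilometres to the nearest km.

4246 km

GNSS-14: φ = -11.63250°, λ = +117.33222°
OC6: φ = -25.19028°, λ = +155.15056°
Δφ = -13.5578°,  Δλ = 37.8183°
a = sin²(Δφ/2) + cos φ₁ cos φ₂ sin²(Δλ/2) = 0.107014
c = 2·arcsin(√a) = 0.666530 rad = 38.1894°
d = R·c = 6370 × 0.666530 = 4245.8 km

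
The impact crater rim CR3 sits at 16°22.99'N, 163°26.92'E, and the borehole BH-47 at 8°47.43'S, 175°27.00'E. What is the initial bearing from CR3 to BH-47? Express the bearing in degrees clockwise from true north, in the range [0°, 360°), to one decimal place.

153.9°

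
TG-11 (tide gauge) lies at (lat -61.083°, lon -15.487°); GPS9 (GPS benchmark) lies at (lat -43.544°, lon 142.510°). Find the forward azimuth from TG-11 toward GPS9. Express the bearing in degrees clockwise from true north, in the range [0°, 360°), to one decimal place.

163.6°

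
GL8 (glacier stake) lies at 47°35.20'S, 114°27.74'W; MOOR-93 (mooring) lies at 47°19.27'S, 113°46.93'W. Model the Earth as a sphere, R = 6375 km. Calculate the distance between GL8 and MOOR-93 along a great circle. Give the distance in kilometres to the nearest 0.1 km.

GL8: φ = -47.58667°, λ = -114.46233°
MOOR-93: φ = -47.32117°, λ = -113.78217°
Δφ = 0.2655°,  Δλ = 0.6802°
a = sin²(Δφ/2) + cos φ₁ cos φ₂ sin²(Δλ/2) = 0.000021
c = 2·arcsin(√a) = 0.009269 rad = 0.5310°
d = R·c = 6375 × 0.009269 = 59.1 km

59.1 km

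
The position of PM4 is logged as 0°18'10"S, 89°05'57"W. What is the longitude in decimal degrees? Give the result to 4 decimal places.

89° + 5′/60 + 57″/3600 = 89 + 0.08333 + 0.01583 = 89.0992°

89.0992°W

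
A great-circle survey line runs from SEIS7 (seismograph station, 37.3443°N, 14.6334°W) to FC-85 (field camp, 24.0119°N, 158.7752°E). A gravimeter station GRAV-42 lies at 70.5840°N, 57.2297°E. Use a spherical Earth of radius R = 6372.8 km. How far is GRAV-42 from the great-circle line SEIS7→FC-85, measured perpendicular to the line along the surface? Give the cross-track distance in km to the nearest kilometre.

1491 km

δ₁₃ = central angle SEIS7→GRAV-42 = 0.857444 rad  (haversine)
θ₁₃ = bearing SEIS7→GRAV-42 = 24.694°,  θ₁₂ = bearing SEIS7→FC-85 = 6.841°
dₓₜ = R·arcsin(sin δ₁₃ · sin(θ₁₃ − θ₁₂)) = 6372.8·arcsin(0.75617·sin(17.853°)) = 1490.898 km
|dₓₜ| = 1490.898 km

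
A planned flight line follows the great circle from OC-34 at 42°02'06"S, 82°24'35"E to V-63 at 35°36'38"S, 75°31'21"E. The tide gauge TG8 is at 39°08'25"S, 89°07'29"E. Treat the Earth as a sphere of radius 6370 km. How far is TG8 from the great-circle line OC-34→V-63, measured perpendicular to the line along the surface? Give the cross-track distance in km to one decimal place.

630.2 km

OC-34: φ = -42.03500°, λ = +82.40972°
V-63: φ = -35.61056°, λ = +75.52250°
TG8: φ = -39.14028°, λ = +89.12472°
δ₁₃ = central angle OC-34→TG8 = 0.102297 rad  (haversine)
θ₁₃ = bearing OC-34→TG8 = 62.636°,  θ₁₂ = bearing OC-34→V-63 = 317.918°
dₓₜ = R·arcsin(sin δ₁₃ · sin(θ₁₃ − θ₁₂)) = 6370·arcsin(0.10212·sin(-255.283°)) = 630.181 km
|dₓₜ| = 630.181 km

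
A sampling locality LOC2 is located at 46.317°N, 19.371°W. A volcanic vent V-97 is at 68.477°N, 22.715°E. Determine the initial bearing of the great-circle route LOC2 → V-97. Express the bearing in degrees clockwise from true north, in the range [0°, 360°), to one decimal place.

Δλ = 42.0860°
y = sin Δλ · cos φ₂ = 0.245896
x = cos φ₁ sin φ₂ − sin φ₁ cos φ₂ cos Δλ = 0.445608
θ = atan2(y, x) = 28.8908° → 28.8908° (mod 360°)

28.9°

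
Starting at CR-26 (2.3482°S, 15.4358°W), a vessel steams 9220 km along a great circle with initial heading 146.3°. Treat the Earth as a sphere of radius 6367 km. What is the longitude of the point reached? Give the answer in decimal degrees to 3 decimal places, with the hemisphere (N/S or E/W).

65.438°E

δ = d/R = 9220/6367 = 1.448092 rad
φ₂ = arcsin(sin φ₁ cos δ + cos φ₁ sin δ cos θ)
   = arcsin(-0.04097·0.12240 + 0.99916·0.99248·-0.83195) = -56.10083°
λ₂ = λ₁ + atan2(sin θ sin δ cos φ₁, cos δ − sin φ₁ sin φ₂) = 65.43784°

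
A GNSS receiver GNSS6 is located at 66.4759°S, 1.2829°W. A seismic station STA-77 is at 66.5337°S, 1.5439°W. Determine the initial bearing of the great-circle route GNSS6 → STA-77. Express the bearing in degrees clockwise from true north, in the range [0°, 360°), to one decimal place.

240.8°

Δλ = -0.2610°
y = sin Δλ · cos φ₂ = -0.001814
x = cos φ₁ sin φ₂ − sin φ₁ cos φ₂ cos Δλ = -0.001013
θ = atan2(y, x) = -119.1711° → 240.8289° (mod 360°)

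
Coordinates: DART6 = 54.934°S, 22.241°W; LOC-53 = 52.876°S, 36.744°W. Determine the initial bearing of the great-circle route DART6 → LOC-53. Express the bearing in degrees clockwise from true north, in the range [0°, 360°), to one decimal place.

277.6°

Δλ = -14.5030°
y = sin Δλ · cos φ₂ = -0.151145
x = cos φ₁ sin φ₂ − sin φ₁ cos φ₂ cos Δλ = 0.020170
θ = atan2(y, x) = -82.3990° → 277.6010° (mod 360°)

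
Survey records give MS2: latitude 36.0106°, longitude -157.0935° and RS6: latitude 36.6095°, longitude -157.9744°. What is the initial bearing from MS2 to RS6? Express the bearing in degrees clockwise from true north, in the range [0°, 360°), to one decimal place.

Δλ = -0.8809°
y = sin Δλ · cos φ₂ = -0.012341
x = cos φ₁ sin φ₂ − sin φ₁ cos φ₂ cos Δλ = 0.010508
θ = atan2(y, x) = -49.5856° → 310.4144° (mod 360°)

310.4°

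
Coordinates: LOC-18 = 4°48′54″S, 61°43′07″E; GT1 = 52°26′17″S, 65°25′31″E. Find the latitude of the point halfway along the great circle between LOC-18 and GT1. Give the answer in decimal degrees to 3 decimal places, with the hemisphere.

LOC-18: φ = -4.81500°, λ = +61.71861°
GT1: φ = -52.43806°, λ = +65.42528°
Bx = cos φ₂ cos Δλ = 0.608344,  By = cos φ₂ sin Δλ = 0.039411
φₘ = atan2(sin φ₁ + sin φ₂, √((cos φ₁ + Bx)² + By²)) = -28.63841°
λₘ = λ₁ + atan2(By, cos φ₁ + Bx) = 63.12539°

28.638°S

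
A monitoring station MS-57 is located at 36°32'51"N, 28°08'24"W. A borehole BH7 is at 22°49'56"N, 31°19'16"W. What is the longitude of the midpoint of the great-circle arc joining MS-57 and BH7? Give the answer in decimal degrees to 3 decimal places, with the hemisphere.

MS-57: φ = +36.54750°, λ = -28.14000°
BH7: φ = +22.83222°, λ = -31.32111°
Bx = cos φ₂ cos Δλ = 0.920225,  By = cos φ₂ sin Δλ = -0.051144
φₘ = atan2(sin φ₁ + sin φ₂, √((cos φ₁ + Bx)² + By²)) = 29.69932°
λₘ = λ₁ + atan2(By, cos φ₁ + Bx) = -29.83965°

29.840°W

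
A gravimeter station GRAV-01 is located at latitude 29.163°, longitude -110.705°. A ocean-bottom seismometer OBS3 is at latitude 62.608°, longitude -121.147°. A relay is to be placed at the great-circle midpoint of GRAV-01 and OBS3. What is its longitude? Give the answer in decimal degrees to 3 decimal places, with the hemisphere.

114.304°W

Bx = cos φ₂ cos Δλ = 0.452456,  By = cos φ₂ sin Δλ = -0.083384
φₘ = atan2(sin φ₁ + sin φ₂, √((cos φ₁ + Bx)² + By²)) = 45.99307°
λₘ = λ₁ + atan2(By, cos φ₁ + Bx) = -114.30408°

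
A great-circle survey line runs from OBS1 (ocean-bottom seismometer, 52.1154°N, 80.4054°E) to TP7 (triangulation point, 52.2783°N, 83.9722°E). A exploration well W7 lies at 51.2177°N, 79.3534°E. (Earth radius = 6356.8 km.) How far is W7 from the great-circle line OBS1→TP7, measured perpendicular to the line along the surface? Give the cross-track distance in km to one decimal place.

δ₁₃ = central angle OBS1→W7 = 0.019369 rad  (haversine)
θ₁₃ = bearing OBS1→W7 = 216.425°,  θ₁₂ = bearing OBS1→TP7 = 84.331°
dₓₜ = R·arcsin(sin δ₁₃ · sin(θ₁₃ − θ₁₂)) = 6356.8·arcsin(0.01937·sin(132.094°)) = 91.361 km
|dₓₜ| = 91.361 km

91.4 km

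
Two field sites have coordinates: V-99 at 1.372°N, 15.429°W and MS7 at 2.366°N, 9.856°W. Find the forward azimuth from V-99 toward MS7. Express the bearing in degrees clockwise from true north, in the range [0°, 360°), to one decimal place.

79.8°

Δλ = 5.5730°
y = sin Δλ · cos φ₂ = 0.097031
x = cos φ₁ sin φ₂ − sin φ₁ cos φ₂ cos Δλ = 0.017461
θ = atan2(y, x) = 79.7988° → 79.7988° (mod 360°)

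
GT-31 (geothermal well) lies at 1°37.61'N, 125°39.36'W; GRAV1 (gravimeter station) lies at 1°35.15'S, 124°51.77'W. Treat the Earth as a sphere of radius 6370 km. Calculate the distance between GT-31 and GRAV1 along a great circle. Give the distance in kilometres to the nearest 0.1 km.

GT-31: φ = +1.62683°, λ = -125.65600°
GRAV1: φ = -1.58583°, λ = -124.86283°
Δφ = -3.2127°,  Δλ = 0.7932°
a = sin²(Δφ/2) + cos φ₁ cos φ₂ sin²(Δλ/2) = 0.000834
c = 2·arcsin(√a) = 0.057755 rad = 3.3091°
d = R·c = 6370 × 0.057755 = 367.9 km

367.9 km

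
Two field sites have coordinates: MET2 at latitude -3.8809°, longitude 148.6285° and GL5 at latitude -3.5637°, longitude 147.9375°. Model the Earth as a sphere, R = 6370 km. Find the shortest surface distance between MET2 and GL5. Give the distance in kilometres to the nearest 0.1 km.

Δφ = 0.3172°,  Δλ = -0.6910°
a = sin²(Δφ/2) + cos φ₁ cos φ₂ sin²(Δλ/2) = 0.000044
c = 2·arcsin(√a) = 0.013247 rad = 0.7590°
d = R·c = 6370 × 0.013247 = 84.4 km

84.4 km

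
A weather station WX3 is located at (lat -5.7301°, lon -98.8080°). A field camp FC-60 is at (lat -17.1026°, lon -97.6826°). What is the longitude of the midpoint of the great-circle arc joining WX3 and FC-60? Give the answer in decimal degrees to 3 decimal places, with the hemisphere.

Bx = cos φ₂ cos Δλ = 0.955595,  By = cos φ₂ sin Δλ = 0.018772
φₘ = atan2(sin φ₁ + sin φ₂, √((cos φ₁ + Bx)² + By²)) = -11.41689°
λₘ = λ₁ + atan2(By, cos φ₁ + Bx) = -98.25661°

98.257°W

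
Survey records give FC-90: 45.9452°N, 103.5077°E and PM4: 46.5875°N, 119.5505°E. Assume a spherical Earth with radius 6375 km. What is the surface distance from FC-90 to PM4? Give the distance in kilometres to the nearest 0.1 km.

1233.9 km

Δφ = 0.6423°,  Δλ = 16.0428°
a = sin²(Δφ/2) + cos φ₁ cos φ₂ sin²(Δλ/2) = 0.009337
c = 2·arcsin(√a) = 0.193555 rad = 11.0899°
d = R·c = 6375 × 0.193555 = 1233.9 km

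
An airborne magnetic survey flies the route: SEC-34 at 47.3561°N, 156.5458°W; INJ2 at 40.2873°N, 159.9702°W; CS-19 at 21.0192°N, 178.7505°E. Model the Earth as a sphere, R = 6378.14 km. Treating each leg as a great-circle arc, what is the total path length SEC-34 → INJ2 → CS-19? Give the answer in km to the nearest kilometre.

SEC-34→INJ2: c = 0.130658 rad, d = 833.35 km
INJ2→CS-19: c = 0.461381 rad, d = 2942.75 km
Total = 833.35 + 2942.75 = 3776.10 km

3776 km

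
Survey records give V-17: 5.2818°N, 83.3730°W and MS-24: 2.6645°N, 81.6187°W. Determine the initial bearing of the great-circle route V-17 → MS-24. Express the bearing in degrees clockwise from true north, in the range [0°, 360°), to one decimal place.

Δλ = 1.7543°
y = sin Δλ · cos φ₂ = 0.030580
x = cos φ₁ sin φ₂ − sin φ₁ cos φ₂ cos Δλ = -0.045622
θ = atan2(y, x) = 146.1658° → 146.1658° (mod 360°)

146.2°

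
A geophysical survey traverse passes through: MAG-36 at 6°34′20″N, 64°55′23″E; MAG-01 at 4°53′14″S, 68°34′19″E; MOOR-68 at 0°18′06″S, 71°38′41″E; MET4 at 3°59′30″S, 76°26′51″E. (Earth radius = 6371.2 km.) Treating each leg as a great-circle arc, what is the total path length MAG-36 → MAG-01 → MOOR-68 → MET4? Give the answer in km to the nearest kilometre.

MAG-36: φ = +6.57222°, λ = +64.92306°
MAG-01: φ = -4.88722°, λ = +68.57194°
MOOR-68: φ = -0.30167°, λ = +71.64472°
MET4: φ = -3.99167°, λ = +76.44750°
MAG-36→MAG-01: c = 0.209865 rad, d = 1337.09 km
MAG-01→MOOR-68: c = 0.096302 rad, d = 613.56 km
MOOR-68→MET4: c = 0.105650 rad, d = 673.12 km
Total = 1337.09 + 613.56 + 673.12 = 2623.77 km

2624 km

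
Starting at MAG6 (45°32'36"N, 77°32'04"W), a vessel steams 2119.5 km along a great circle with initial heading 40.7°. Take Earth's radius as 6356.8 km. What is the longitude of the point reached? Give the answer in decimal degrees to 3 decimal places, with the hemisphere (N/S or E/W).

53.770°W

MAG6: φ = +45.54333°, λ = -77.53444°
δ = d/R = 2119.5/6356.8 = 0.333422 rad
φ₂ = arcsin(sin φ₁ cos δ + cos φ₁ sin δ cos θ)
   = arcsin(0.71378·0.94493 + 0.70037·0.32728·0.75813) = 58.02157°
λ₂ = λ₁ + atan2(sin θ sin δ cos φ₁, cos δ − sin φ₁ sin φ₂) = -53.76985°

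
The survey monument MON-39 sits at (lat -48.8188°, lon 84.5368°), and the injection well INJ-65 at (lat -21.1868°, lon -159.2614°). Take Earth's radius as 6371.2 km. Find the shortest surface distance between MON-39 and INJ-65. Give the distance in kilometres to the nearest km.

Δφ = 27.6320°,  Δλ = 116.2018°
a = sin²(Δφ/2) + cos φ₁ cos φ₂ sin²(Δλ/2) = 0.499533
c = 2·arcsin(√a) = 1.569862 rad = 89.9465°
d = R·c = 6371.2 × 1.569862 = 10001.9 km

10002 km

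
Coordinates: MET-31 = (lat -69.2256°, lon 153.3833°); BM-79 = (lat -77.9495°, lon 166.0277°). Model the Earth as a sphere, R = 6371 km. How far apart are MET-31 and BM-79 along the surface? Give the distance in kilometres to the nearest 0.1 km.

Δφ = -8.7239°,  Δλ = 12.6444°
a = sin²(Δφ/2) + cos φ₁ cos φ₂ sin²(Δλ/2) = 0.006683
c = 2·arcsin(√a) = 0.163677 rad = 9.3780°
d = R·c = 6371 × 0.163677 = 1042.8 km

1042.8 km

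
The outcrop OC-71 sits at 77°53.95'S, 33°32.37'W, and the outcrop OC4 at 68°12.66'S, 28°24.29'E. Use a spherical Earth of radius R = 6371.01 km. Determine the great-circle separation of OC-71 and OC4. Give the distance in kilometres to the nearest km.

2132 km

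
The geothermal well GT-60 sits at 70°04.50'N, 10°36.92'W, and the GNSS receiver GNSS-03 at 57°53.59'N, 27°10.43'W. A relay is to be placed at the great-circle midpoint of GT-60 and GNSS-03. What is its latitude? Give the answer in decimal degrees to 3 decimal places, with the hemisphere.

64.209°N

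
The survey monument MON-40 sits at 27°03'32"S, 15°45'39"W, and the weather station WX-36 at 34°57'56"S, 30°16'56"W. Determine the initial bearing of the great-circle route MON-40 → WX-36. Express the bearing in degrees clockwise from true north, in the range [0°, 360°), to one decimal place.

234.0°

MON-40: φ = -27.05889°, λ = -15.76083°
WX-36: φ = -34.96556°, λ = -30.28222°
Δλ = -14.5214°
y = sin Δλ · cos φ₂ = -0.205482
x = cos φ₁ sin φ₂ − sin φ₁ cos φ₂ cos Δλ = -0.149469
θ = atan2(y, x) = -126.0324° → 233.9676° (mod 360°)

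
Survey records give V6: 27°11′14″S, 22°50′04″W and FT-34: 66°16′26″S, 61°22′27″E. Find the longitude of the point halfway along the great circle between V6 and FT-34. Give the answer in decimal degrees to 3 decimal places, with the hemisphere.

0.452°E

V6: φ = -27.18722°, λ = -22.83444°
FT-34: φ = -66.27389°, λ = +61.37417°
Bx = cos φ₂ cos Δλ = 0.040601,  By = cos φ₂ sin Δλ = 0.400311
φₘ = atan2(sin φ₁ + sin φ₂, √((cos φ₁ + Bx)² + By²)) = -53.57833°
λₘ = λ₁ + atan2(By, cos φ₁ + Bx) = 0.45197°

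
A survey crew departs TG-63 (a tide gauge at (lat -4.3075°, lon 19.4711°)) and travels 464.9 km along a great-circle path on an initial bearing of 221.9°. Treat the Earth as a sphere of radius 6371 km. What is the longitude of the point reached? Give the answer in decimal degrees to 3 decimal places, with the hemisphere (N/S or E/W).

16.657°E

δ = d/R = 464.9/6371 = 0.072971 rad
φ₂ = arcsin(sin φ₁ cos δ + cos φ₁ sin δ cos θ)
   = arcsin(-0.07511·0.99734 + 0.99718·0.07291·-0.74431) = -7.41304°
λ₂ = λ₁ + atan2(sin θ sin δ cos φ₁, cos δ − sin φ₁ sin φ₂) = 16.65676°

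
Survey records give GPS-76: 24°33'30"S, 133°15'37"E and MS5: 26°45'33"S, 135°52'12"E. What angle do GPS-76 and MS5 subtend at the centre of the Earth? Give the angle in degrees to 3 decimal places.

GPS-76: φ = -24.55833°, λ = +133.26028°
MS5: φ = -26.75917°, λ = +135.87000°
Δφ = -2.2008°,  Δλ = 2.6097°
a = sin²(Δφ/2) + cos φ₁ cos φ₂ sin²(Δλ/2) = 0.000790
c = 2·arcsin(√a) = 0.056220 rad = 3.2212°

3.221°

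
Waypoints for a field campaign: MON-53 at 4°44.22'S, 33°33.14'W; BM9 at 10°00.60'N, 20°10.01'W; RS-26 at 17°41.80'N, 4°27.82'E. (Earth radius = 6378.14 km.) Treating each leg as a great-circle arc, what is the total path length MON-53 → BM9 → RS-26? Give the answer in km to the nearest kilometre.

5006 km

MON-53: φ = -4.73700°, λ = -33.55233°
BM9: φ = +10.01000°, λ = -20.16683°
RS-26: φ = +17.69667°, λ = +4.46367°
MON-53→BM9: c = 0.346996 rad, d = 2213.19 km
BM9→RS-26: c = 0.437877 rad, d = 2792.84 km
Total = 2213.19 + 2792.84 = 5006.03 km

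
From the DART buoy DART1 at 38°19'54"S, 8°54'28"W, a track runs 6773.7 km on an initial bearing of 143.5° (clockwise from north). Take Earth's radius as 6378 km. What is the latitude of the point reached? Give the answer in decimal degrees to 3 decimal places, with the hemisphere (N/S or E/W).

58.519°S

DART1: φ = -38.33167°, λ = -8.90778°
δ = d/R = 6773.7/6378 = 1.062041 rad
φ₂ = arcsin(sin φ₁ cos δ + cos φ₁ sin δ cos θ)
   = arcsin(-0.62021·0.48709 + 0.78443·0.87335·-0.80386) = -58.51874°
λ₂ = λ₁ + atan2(sin θ sin δ cos φ₁, cos δ − sin φ₁ sin φ₂) = 86.95360°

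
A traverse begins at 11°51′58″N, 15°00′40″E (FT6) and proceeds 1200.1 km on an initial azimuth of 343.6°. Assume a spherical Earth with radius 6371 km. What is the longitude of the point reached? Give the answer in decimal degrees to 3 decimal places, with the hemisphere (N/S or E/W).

11.738°E

FT6: φ = +11.86611°, λ = +15.01111°
δ = d/R = 1200.1/6371 = 0.188369 rad
φ₂ = arcsin(sin φ₁ cos δ + cos φ₁ sin δ cos θ)
   = arcsin(0.20563·0.98231 + 0.97863·0.18726·0.95931) = 22.19672°
λ₂ = λ₁ + atan2(sin θ sin δ cos φ₁, cos δ − sin φ₁ sin φ₂) = 11.73762°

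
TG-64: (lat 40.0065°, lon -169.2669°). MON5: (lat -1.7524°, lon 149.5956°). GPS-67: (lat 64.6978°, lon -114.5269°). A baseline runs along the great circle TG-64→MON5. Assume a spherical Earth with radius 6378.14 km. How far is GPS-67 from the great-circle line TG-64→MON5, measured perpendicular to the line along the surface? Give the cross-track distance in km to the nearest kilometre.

δ₁₃ = central angle TG-64→GPS-67 = 0.691660 rad  (haversine)
θ₁₃ = bearing TG-64→GPS-67 = 33.172°,  θ₁₂ = bearing TG-64→MON5 = 232.347°
dₓₜ = R·arcsin(sin δ₁₃ · sin(θ₁₃ − θ₁₂)) = 6378.14·arcsin(0.63782·sin(-199.175°)) = 1346.129 km
|dₓₜ| = 1346.129 km

1346 km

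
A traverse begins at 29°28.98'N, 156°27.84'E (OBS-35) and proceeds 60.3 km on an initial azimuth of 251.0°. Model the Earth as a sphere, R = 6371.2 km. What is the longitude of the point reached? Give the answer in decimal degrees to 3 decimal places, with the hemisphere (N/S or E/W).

155.876°E

OBS-35: φ = +29.48300°, λ = +156.46400°
δ = d/R = 60.3/6371.2 = 0.009464 rad
φ₂ = arcsin(sin φ₁ cos δ + cos φ₁ sin δ cos θ)
   = arcsin(0.49217·0.99996 + 0.87050·0.00946·-0.32557) = 29.30516°
λ₂ = λ₁ + atan2(sin θ sin δ cos φ₁, cos δ − sin φ₁ sin φ₂) = 155.87602°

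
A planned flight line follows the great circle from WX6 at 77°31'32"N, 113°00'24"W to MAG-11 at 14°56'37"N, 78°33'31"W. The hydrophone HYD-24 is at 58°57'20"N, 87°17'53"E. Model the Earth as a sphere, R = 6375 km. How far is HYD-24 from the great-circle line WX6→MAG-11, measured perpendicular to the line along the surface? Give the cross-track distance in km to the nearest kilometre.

WX6: φ = +77.52556°, λ = -113.00667°
MAG-11: φ = +14.94361°, λ = -78.55861°
HYD-24: φ = +58.95556°, λ = +87.29806°
δ₁₃ = central angle WX6→HYD-24 = 0.749442 rad  (haversine)
θ₁₃ = bearing WX6→HYD-24 = 344.770°,  θ₁₂ = bearing WX6→MAG-11 = 142.885°
dₓₜ = R·arcsin(sin δ₁₃ · sin(θ₁₃ − θ₁₂)) = 6375·arcsin(0.68123·sin(201.885°)) = -1636.710 km
|dₓₜ| = 1636.710 km

1637 km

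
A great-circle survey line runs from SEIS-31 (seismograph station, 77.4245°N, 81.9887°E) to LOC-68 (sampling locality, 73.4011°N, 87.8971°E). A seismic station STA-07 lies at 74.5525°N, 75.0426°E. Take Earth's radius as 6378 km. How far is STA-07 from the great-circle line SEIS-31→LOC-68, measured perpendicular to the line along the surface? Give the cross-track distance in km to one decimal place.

310.0 km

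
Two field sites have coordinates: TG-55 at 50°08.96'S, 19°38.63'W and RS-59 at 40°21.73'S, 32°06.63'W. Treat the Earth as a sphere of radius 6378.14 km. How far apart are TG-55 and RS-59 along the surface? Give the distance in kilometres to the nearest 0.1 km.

1459.5 km

TG-55: φ = -50.14933°, λ = -19.64383°
RS-59: φ = -40.36217°, λ = -32.11050°
Δφ = 9.7872°,  Δλ = -12.4667°
a = sin²(Δφ/2) + cos φ₁ cos φ₂ sin²(Δλ/2) = 0.013033
c = 2·arcsin(√a) = 0.228825 rad = 13.1107°
d = R·c = 6378.14 × 0.228825 = 1459.5 km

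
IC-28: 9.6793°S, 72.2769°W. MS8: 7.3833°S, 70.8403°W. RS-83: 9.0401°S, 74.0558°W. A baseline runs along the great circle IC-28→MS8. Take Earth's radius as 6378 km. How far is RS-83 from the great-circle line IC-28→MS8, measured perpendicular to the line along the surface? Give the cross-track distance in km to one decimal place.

203.4 km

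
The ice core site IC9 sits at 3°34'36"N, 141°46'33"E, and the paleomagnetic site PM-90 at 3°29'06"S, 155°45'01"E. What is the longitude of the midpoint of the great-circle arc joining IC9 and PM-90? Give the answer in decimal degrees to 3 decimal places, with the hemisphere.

148.763°E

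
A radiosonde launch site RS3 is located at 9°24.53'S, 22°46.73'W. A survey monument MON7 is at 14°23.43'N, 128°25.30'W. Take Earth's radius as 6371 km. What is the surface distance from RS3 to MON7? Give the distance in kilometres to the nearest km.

RS3: φ = -9.40883°, λ = -22.77883°
MON7: φ = +14.39050°, λ = -128.42167°
Δφ = 23.7993°,  Δλ = -105.6428°
a = sin²(Δφ/2) + cos φ₁ cos φ₂ sin²(Δλ/2) = 0.649148
c = 2·arcsin(√a) = 1.873702 rad = 107.3552°
d = R·c = 6371 × 1.873702 = 11937.4 km

11937 km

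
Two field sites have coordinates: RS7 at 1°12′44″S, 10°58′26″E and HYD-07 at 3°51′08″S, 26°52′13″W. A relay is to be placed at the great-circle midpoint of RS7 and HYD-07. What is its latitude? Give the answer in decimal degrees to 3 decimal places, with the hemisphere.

2.677°S

RS7: φ = -1.21222°, λ = +10.97389°
HYD-07: φ = -3.85222°, λ = -26.87028°
Bx = cos φ₂ cos Δλ = 0.787898,  By = cos φ₂ sin Δλ = -0.612130
φₘ = atan2(sin φ₁ + sin φ₂, √((cos φ₁ + Bx)² + By²)) = -2.67667°
λₘ = λ₁ + atan2(By, cos φ₁ + Bx) = -7.92818°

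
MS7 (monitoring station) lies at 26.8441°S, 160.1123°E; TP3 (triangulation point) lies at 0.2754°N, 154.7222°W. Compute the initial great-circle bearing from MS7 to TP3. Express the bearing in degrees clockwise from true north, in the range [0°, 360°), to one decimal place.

65.5°

Δλ = 45.1655°
y = sin Δλ · cos φ₂ = 0.709138
x = cos φ₁ sin φ₂ − sin φ₁ cos φ₂ cos Δλ = 0.322666
θ = atan2(y, x) = 65.5339° → 65.5339° (mod 360°)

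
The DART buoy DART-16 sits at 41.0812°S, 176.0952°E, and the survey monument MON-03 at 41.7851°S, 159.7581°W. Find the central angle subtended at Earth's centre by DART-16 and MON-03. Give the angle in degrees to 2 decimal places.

Δφ = -0.7039°,  Δλ = 24.1467°
a = sin²(Δφ/2) + cos φ₁ cos φ₂ sin²(Δλ/2) = 0.024627
c = 2·arcsin(√a) = 0.315165 rad = 18.0576°

18.06°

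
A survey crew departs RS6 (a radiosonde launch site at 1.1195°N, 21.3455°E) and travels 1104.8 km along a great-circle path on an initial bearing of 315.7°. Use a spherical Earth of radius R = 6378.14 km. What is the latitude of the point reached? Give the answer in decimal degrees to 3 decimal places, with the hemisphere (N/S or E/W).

8.197°N

δ = d/R = 1104.8/6378.14 = 0.173217 rad
φ₂ = arcsin(sin φ₁ cos δ + cos φ₁ sin δ cos θ)
   = arcsin(0.01954·0.98504 + 0.99981·0.17235·0.71569) = 8.19674°
λ₂ = λ₁ + atan2(sin θ sin δ cos φ₁, cos δ − sin φ₁ sin φ₂) = 14.36015°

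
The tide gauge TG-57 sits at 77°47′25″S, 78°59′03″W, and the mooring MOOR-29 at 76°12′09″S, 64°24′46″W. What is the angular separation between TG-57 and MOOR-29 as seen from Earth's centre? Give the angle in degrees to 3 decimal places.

TG-57: φ = -77.79028°, λ = -78.98417°
MOOR-29: φ = -76.20250°, λ = -64.41278°
Δφ = 1.5878°,  Δλ = 14.5714°
a = sin²(Δφ/2) + cos φ₁ cos φ₂ sin²(Δλ/2) = 0.001003
c = 2·arcsin(√a) = 0.063356 rad = 3.6300°

3.630°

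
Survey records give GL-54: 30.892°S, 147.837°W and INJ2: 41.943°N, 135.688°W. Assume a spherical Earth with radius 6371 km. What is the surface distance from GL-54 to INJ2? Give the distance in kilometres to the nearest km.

Δφ = 72.8350°,  Δλ = 12.1490°
a = sin²(Δφ/2) + cos φ₁ cos φ₂ sin²(Δλ/2) = 0.359585
c = 2·arcsin(√a) = 1.286139 rad = 73.6903°
d = R·c = 6371 × 1.286139 = 8194.0 km

8194 km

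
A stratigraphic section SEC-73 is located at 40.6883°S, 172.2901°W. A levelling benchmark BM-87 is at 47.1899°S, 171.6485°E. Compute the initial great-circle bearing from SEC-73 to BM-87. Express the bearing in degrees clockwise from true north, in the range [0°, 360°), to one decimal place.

235.2°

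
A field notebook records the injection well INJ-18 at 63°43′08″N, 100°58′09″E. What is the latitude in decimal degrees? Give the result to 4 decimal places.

63.7189°N

63° + 43′/60 + 8″/3600 = 63 + 0.71667 + 0.00222 = 63.7189°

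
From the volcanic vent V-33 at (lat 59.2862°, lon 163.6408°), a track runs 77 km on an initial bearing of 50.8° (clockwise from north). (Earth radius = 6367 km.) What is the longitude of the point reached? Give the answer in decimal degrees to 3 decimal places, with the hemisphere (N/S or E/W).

164.706°E

δ = d/R = 77/6367 = 0.012094 rad
φ₂ = arcsin(sin φ₁ cos δ + cos φ₁ sin δ cos θ)
   = arcsin(0.85973·0.99993 + 0.51075·0.01209·0.63203) = 59.71984°
λ₂ = λ₁ + atan2(sin θ sin δ cos φ₁, cos δ − sin φ₁ sin φ₂) = 164.70577°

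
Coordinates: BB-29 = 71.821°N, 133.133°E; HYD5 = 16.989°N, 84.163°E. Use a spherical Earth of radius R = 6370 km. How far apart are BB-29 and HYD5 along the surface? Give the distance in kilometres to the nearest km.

6864 km

Δφ = -54.8320°,  Δλ = -48.9700°
a = sin²(Δφ/2) + cos φ₁ cos φ₂ sin²(Δλ/2) = 0.263264
c = 2·arcsin(√a) = 1.077569 rad = 61.7401°
d = R·c = 6370 × 1.077569 = 6864.1 km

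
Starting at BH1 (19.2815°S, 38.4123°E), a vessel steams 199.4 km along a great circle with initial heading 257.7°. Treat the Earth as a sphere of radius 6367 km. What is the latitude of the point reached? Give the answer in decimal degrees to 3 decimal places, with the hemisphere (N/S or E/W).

δ = d/R = 199.4/6367 = 0.031318 rad
φ₂ = arcsin(sin φ₁ cos δ + cos φ₁ sin δ cos θ)
   = arcsin(-0.33021·0.99951 + 0.94391·0.03131·-0.21303) = -19.65429°
λ₂ = λ₁ + atan2(sin θ sin δ cos φ₁, cos δ − sin φ₁ sin φ₂) = 36.55063°

19.654°S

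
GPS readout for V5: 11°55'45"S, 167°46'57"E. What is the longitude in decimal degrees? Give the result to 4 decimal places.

167° + 46′/60 + 57″/3600 = 167 + 0.76667 + 0.01583 = 167.7825°

167.7825°E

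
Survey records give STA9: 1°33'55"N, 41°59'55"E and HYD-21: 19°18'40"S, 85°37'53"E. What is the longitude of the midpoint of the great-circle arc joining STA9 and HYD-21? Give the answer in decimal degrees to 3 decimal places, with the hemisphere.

STA9: φ = +1.56528°, λ = +41.99861°
HYD-21: φ = -19.31111°, λ = +85.63139°
Bx = cos φ₂ cos Δλ = 0.683055,  By = cos φ₂ sin Δλ = 0.651210
φₘ = atan2(sin φ₁ + sin φ₂, √((cos φ₁ + Bx)² + By²)) = -9.54465°
λₘ = λ₁ + atan2(By, cos φ₁ + Bx) = 63.15541°

63.155°E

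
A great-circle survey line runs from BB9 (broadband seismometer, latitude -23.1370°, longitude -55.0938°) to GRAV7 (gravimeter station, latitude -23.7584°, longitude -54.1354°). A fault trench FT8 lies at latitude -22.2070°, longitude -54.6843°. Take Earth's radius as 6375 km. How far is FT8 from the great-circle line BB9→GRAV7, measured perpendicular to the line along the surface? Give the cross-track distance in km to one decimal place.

108.7 km

δ₁₃ = central angle BB9→FT8 = 0.017520 rad  (haversine)
θ₁₃ = bearing BB9→FT8 = 22.191°,  θ₁₂ = bearing BB9→GRAV7 = 125.440°
dₓₜ = R·arcsin(sin δ₁₃ · sin(θ₁₃ − θ₁₂)) = 6375·arcsin(0.01752·sin(-103.249°)) = -108.718 km
|dₓₜ| = 108.718 km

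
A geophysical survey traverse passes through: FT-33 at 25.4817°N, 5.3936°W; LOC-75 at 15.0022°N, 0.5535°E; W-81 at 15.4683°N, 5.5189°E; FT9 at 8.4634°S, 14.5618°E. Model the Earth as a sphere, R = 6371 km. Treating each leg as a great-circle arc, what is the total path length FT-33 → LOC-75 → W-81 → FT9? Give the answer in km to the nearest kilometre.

FT-33→LOC-75: c = 0.207120 rad, d = 1319.56 km
LOC-75→W-81: c = 0.084010 rad, d = 535.22 km
W-81→FT9: c = 0.445997 rad, d = 2841.44 km
Total = 1319.56 + 535.22 + 2841.44 = 4696.23 km

4696 km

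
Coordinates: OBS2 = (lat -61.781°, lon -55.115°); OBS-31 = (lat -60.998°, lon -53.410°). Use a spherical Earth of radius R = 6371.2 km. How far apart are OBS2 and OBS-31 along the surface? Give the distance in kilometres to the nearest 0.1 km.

125.8 km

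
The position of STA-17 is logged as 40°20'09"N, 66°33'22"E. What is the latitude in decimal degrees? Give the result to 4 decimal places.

40.3358°N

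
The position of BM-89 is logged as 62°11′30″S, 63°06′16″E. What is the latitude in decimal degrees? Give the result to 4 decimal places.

62.1917°S

62° + 11′/60 + 30″/3600 = 62 + 0.18333 + 0.00833 = 62.1917°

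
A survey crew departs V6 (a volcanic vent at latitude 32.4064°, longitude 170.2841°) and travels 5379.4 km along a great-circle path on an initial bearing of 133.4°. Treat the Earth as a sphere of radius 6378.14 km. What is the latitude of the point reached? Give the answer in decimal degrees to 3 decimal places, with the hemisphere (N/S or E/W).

4.412°S

δ = d/R = 5379.4/6378.14 = 0.843412 rad
φ₂ = arcsin(sin φ₁ cos δ + cos φ₁ sin δ cos θ)
   = arcsin(0.53592·0.66492 + 0.84427·0.74692·-0.68709) = -4.41224°
λ₂ = λ₁ + atan2(sin θ sin δ cos φ₁, cos δ − sin φ₁ sin φ₂) = -156.73882°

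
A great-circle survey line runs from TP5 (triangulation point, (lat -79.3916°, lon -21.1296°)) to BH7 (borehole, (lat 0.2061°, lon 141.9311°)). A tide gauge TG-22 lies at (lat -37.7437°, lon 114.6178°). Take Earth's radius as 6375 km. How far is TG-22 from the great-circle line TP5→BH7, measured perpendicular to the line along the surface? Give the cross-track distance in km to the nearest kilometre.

2136 km

δ₁₃ = central angle TP5→TG-22 = 1.050200 rad  (haversine)
θ₁₃ = bearing TP5→TG-22 = 140.500°,  θ₁₂ = bearing TP5→BH7 = 162.772°
dₓₜ = R·arcsin(sin δ₁₃ · sin(θ₁₃ − θ₁₂)) = 6375·arcsin(0.86752·sin(-22.272°)) = -2135.764 km
|dₓₜ| = 2135.764 km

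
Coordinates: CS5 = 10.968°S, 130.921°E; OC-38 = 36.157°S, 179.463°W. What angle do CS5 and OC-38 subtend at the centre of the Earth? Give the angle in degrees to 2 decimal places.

Δφ = -25.1890°,  Δλ = 49.6160°
a = sin²(Δφ/2) + cos φ₁ cos φ₂ sin²(Δλ/2) = 0.187090
c = 2·arcsin(√a) = 0.894613 rad = 51.2576°

51.26°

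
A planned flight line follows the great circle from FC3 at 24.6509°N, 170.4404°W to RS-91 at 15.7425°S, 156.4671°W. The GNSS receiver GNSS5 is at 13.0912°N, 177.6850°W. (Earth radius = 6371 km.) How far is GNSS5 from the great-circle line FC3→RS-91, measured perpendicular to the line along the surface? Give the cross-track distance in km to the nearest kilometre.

1173 km

δ₁₃ = central angle FC3→GNSS5 = 0.234419 rad  (haversine)
θ₁₃ = bearing FC3→GNSS5 = 211.924°,  θ₁₂ = bearing FC3→RS-91 = 159.931°
dₓₜ = R·arcsin(sin δ₁₃ · sin(θ₁₃ − θ₁₂)) = 6371·arcsin(0.23228·sin(51.994°)) = 1172.640 km
|dₓₜ| = 1172.640 km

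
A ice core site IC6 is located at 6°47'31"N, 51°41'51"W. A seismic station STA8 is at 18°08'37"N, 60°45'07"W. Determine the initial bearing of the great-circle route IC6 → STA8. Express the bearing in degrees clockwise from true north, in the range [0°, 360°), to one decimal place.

323.0°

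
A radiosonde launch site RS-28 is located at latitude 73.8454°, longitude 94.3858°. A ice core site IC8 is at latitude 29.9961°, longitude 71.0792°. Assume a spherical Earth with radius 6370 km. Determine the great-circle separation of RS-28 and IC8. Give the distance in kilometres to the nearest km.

5053 km

Δφ = -43.8493°,  Δλ = -23.3066°
a = sin²(Δφ/2) + cos φ₁ cos φ₂ sin²(Δλ/2) = 0.149249
c = 2·arcsin(√a) = 0.793293 rad = 45.4524°
d = R·c = 6370 × 0.793293 = 5053.3 km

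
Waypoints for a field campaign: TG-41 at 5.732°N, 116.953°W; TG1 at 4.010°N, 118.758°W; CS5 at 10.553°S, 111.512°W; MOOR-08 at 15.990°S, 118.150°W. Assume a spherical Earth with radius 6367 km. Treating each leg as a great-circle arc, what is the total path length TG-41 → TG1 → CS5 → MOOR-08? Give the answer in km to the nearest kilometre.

TG-41→TG1: c = 0.043457 rad, d = 276.69 km
TG1→CS5: c = 0.283652 rad, d = 1806.01 km
CS5→MOOR-08: c = 0.147336 rad, d = 938.09 km
Total = 276.69 + 1806.01 + 938.09 = 3020.79 km

3021 km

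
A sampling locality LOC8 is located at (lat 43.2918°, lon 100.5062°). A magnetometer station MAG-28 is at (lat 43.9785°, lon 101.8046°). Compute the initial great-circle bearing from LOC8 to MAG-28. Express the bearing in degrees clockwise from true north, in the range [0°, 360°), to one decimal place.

53.4°

Δλ = 1.2984°
y = sin Δλ · cos φ₂ = 0.016306
x = cos φ₁ sin φ₂ − sin φ₁ cos φ₂ cos Δλ = 0.012112
θ = atan2(y, x) = 53.3957° → 53.3957° (mod 360°)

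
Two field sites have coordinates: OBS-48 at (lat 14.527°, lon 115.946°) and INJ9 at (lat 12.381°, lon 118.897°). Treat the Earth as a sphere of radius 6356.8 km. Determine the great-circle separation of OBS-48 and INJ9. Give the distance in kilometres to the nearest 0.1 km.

397.6 km

Δφ = -2.1460°,  Δλ = 2.9510°
a = sin²(Δφ/2) + cos φ₁ cos φ₂ sin²(Δλ/2) = 0.000978
c = 2·arcsin(√a) = 0.062543 rad = 3.5834°
d = R·c = 6356.8 × 0.062543 = 397.6 km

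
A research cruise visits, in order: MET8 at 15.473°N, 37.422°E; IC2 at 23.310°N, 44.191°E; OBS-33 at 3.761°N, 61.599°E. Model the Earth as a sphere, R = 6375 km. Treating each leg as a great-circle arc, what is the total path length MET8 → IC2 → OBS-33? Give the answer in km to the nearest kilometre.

3994 km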